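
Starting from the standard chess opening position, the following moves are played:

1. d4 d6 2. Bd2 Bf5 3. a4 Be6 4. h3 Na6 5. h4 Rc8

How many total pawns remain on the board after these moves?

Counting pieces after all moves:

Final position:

  a b c d e f g h
  ─────────────────
8│· · ♜ ♛ ♚ ♝ ♞ ♜│8
7│♟ ♟ ♟ · ♟ ♟ ♟ ♟│7
6│♞ · · ♟ ♝ · · ·│6
5│· · · · · · · ·│5
4│♙ · · ♙ · · · ♙│4
3│· · · · · · · ·│3
2│· ♙ ♙ ♗ ♙ ♙ ♙ ·│2
1│♖ ♘ · ♕ ♔ ♗ ♘ ♖│1
  ─────────────────
  a b c d e f g h


16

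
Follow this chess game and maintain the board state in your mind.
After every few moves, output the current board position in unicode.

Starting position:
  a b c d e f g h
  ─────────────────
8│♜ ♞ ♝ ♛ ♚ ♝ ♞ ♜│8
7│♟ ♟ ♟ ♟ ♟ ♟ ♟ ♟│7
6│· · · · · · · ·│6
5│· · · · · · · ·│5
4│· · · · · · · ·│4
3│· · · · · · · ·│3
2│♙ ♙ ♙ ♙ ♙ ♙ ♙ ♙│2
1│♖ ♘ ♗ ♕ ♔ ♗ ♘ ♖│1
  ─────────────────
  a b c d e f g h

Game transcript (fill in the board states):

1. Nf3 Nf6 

  a b c d e f g h
  ─────────────────
8│♜ ♞ ♝ ♛ ♚ ♝ · ♜│8
7│♟ ♟ ♟ ♟ ♟ ♟ ♟ ♟│7
6│· · · · · ♞ · ·│6
5│· · · · · · · ·│5
4│· · · · · · · ·│4
3│· · · · · ♘ · ·│3
2│♙ ♙ ♙ ♙ ♙ ♙ ♙ ♙│2
1│♖ ♘ ♗ ♕ ♔ ♗ · ♖│1
  ─────────────────
  a b c d e f g h

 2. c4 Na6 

  a b c d e f g h
  ─────────────────
8│♜ · ♝ ♛ ♚ ♝ · ♜│8
7│♟ ♟ ♟ ♟ ♟ ♟ ♟ ♟│7
6│♞ · · · · ♞ · ·│6
5│· · · · · · · ·│5
4│· · ♙ · · · · ·│4
3│· · · · · ♘ · ·│3
2│♙ ♙ · ♙ ♙ ♙ ♙ ♙│2
1│♖ ♘ ♗ ♕ ♔ ♗ · ♖│1
  ─────────────────
  a b c d e f g h

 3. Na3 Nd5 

  a b c d e f g h
  ─────────────────
8│♜ · ♝ ♛ ♚ ♝ · ♜│8
7│♟ ♟ ♟ ♟ ♟ ♟ ♟ ♟│7
6│♞ · · · · · · ·│6
5│· · · ♞ · · · ·│5
4│· · ♙ · · · · ·│4
3│♘ · · · · ♘ · ·│3
2│♙ ♙ · ♙ ♙ ♙ ♙ ♙│2
1│♖ · ♗ ♕ ♔ ♗ · ♖│1
  ─────────────────
  a b c d e f g h

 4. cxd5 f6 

  a b c d e f g h
  ─────────────────
8│♜ · ♝ ♛ ♚ ♝ · ♜│8
7│♟ ♟ ♟ ♟ ♟ · ♟ ♟│7
6│♞ · · · · ♟ · ·│6
5│· · · ♙ · · · ·│5
4│· · · · · · · ·│4
3│♘ · · · · ♘ · ·│3
2│♙ ♙ · ♙ ♙ ♙ ♙ ♙│2
1│♖ · ♗ ♕ ♔ ♗ · ♖│1
  ─────────────────
  a b c d e f g h

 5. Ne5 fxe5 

  a b c d e f g h
  ─────────────────
8│♜ · ♝ ♛ ♚ ♝ · ♜│8
7│♟ ♟ ♟ ♟ ♟ · ♟ ♟│7
6│♞ · · · · · · ·│6
5│· · · ♙ ♟ · · ·│5
4│· · · · · · · ·│4
3│♘ · · · · · · ·│3
2│♙ ♙ · ♙ ♙ ♙ ♙ ♙│2
1│♖ · ♗ ♕ ♔ ♗ · ♖│1
  ─────────────────
  a b c d e f g h



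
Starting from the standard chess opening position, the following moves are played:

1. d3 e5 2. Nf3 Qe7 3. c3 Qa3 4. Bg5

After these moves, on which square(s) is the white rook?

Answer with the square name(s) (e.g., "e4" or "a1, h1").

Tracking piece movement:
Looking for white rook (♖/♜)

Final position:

  a b c d e f g h
  ─────────────────
8│♜ ♞ ♝ · ♚ ♝ ♞ ♜│8
7│♟ ♟ ♟ ♟ · ♟ ♟ ♟│7
6│· · · · · · · ·│6
5│· · · · ♟ · ♗ ·│5
4│· · · · · · · ·│4
3│♛ · ♙ ♙ · ♘ · ·│3
2│♙ ♙ · · ♙ ♙ ♙ ♙│2
1│♖ ♘ · ♕ ♔ ♗ · ♖│1
  ─────────────────
  a b c d e f g h


a1, h1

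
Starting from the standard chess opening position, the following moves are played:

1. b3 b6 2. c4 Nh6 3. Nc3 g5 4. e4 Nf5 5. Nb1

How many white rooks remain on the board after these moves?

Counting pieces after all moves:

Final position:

  a b c d e f g h
  ─────────────────
8│♜ ♞ ♝ ♛ ♚ ♝ · ♜│8
7│♟ · ♟ ♟ ♟ ♟ · ♟│7
6│· ♟ · · · · · ·│6
5│· · · · · ♞ ♟ ·│5
4│· · ♙ · ♙ · · ·│4
3│· ♙ · · · · · ·│3
2│♙ · · ♙ · ♙ ♙ ♙│2
1│♖ ♘ ♗ ♕ ♔ ♗ ♘ ♖│1
  ─────────────────
  a b c d e f g h


2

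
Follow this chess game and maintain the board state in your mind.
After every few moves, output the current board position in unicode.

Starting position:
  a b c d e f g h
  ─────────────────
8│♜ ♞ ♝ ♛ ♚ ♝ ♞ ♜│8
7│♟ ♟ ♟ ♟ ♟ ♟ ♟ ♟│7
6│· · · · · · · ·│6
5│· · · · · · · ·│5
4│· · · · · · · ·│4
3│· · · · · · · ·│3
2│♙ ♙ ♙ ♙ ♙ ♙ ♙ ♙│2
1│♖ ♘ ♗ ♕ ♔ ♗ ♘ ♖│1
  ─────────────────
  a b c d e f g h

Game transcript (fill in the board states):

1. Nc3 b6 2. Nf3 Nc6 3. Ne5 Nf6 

  a b c d e f g h
  ─────────────────
8│♜ · ♝ ♛ ♚ ♝ · ♜│8
7│♟ · ♟ ♟ ♟ ♟ ♟ ♟│7
6│· ♟ ♞ · · ♞ · ·│6
5│· · · · ♘ · · ·│5
4│· · · · · · · ·│4
3│· · ♘ · · · · ·│3
2│♙ ♙ ♙ ♙ ♙ ♙ ♙ ♙│2
1│♖ · ♗ ♕ ♔ ♗ · ♖│1
  ─────────────────
  a b c d e f g h

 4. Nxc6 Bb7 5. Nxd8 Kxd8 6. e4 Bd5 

  a b c d e f g h
  ─────────────────
8│♜ · · ♚ · ♝ · ♜│8
7│♟ · ♟ ♟ ♟ ♟ ♟ ♟│7
6│· ♟ · · · ♞ · ·│6
5│· · · ♝ · · · ·│5
4│· · · · ♙ · · ·│4
3│· · ♘ · · · · ·│3
2│♙ ♙ ♙ ♙ · ♙ ♙ ♙│2
1│♖ · ♗ ♕ ♔ ♗ · ♖│1
  ─────────────────
  a b c d e f g h

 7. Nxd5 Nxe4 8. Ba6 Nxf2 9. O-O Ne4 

  a b c d e f g h
  ─────────────────
8│♜ · · ♚ · ♝ · ♜│8
7│♟ · ♟ ♟ ♟ ♟ ♟ ♟│7
6│♗ ♟ · · · · · ·│6
5│· · · ♘ · · · ·│5
4│· · · · ♞ · · ·│4
3│· · · · · · · ·│3
2│♙ ♙ ♙ ♙ · · ♙ ♙│2
1│♖ · ♗ ♕ · ♖ ♔ ·│1
  ─────────────────
  a b c d e f g h

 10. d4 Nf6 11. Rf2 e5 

  a b c d e f g h
  ─────────────────
8│♜ · · ♚ · ♝ · ♜│8
7│♟ · ♟ ♟ · ♟ ♟ ♟│7
6│♗ ♟ · · · ♞ · ·│6
5│· · · ♘ ♟ · · ·│5
4│· · · ♙ · · · ·│4
3│· · · · · · · ·│3
2│♙ ♙ ♙ · · ♖ ♙ ♙│2
1│♖ · ♗ ♕ · · ♔ ·│1
  ─────────────────
  a b c d e f g h


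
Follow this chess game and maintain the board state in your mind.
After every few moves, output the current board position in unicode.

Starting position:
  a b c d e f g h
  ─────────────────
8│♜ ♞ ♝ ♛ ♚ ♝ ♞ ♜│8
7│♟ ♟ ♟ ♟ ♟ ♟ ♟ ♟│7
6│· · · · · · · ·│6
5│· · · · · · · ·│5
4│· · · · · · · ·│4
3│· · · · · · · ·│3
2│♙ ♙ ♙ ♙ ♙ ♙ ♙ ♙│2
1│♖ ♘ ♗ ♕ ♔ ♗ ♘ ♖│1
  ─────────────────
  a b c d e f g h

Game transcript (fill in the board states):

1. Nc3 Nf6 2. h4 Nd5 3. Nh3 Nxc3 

  a b c d e f g h
  ─────────────────
8│♜ ♞ ♝ ♛ ♚ ♝ · ♜│8
7│♟ ♟ ♟ ♟ ♟ ♟ ♟ ♟│7
6│· · · · · · · ·│6
5│· · · · · · · ·│5
4│· · · · · · · ♙│4
3│· · ♞ · · · · ♘│3
2│♙ ♙ ♙ ♙ ♙ ♙ ♙ ·│2
1│♖ · ♗ ♕ ♔ ♗ · ♖│1
  ─────────────────
  a b c d e f g h

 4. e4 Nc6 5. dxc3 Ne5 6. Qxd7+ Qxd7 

  a b c d e f g h
  ─────────────────
8│♜ · ♝ · ♚ ♝ · ♜│8
7│♟ ♟ ♟ ♛ ♟ ♟ ♟ ♟│7
6│· · · · · · · ·│6
5│· · · · ♞ · · ·│5
4│· · · · ♙ · · ♙│4
3│· · ♙ · · · · ♘│3
2│♙ ♙ ♙ · · ♙ ♙ ·│2
1│♖ · ♗ · ♔ ♗ · ♖│1
  ─────────────────
  a b c d e f g h

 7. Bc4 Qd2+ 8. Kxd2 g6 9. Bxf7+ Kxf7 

  a b c d e f g h
  ─────────────────
8│♜ · ♝ · · ♝ · ♜│8
7│♟ ♟ ♟ · ♟ ♚ · ♟│7
6│· · · · · · ♟ ·│6
5│· · · · ♞ · · ·│5
4│· · · · ♙ · · ♙│4
3│· · ♙ · · · · ♘│3
2│♙ ♙ ♙ ♔ · ♙ ♙ ·│2
1│♖ · ♗ · · · · ♖│1
  ─────────────────
  a b c d e f g h

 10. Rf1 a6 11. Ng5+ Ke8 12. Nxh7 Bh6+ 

  a b c d e f g h
  ─────────────────
8│♜ · ♝ · ♚ · · ♜│8
7│· ♟ ♟ · ♟ · · ♘│7
6│♟ · · · · · ♟ ♝│6
5│· · · · ♞ · · ·│5
4│· · · · ♙ · · ♙│4
3│· · ♙ · · · · ·│3
2│♙ ♙ ♙ ♔ · ♙ ♙ ·│2
1│♖ · ♗ · · ♖ · ·│1
  ─────────────────
  a b c d e f g h

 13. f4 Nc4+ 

  a b c d e f g h
  ─────────────────
8│♜ · ♝ · ♚ · · ♜│8
7│· ♟ ♟ · ♟ · · ♘│7
6│♟ · · · · · ♟ ♝│6
5│· · · · · · · ·│5
4│· · ♞ · ♙ ♙ · ♙│4
3│· · ♙ · · · · ·│3
2│♙ ♙ ♙ ♔ · · ♙ ·│2
1│♖ · ♗ · · ♖ · ·│1
  ─────────────────
  a b c d e f g h


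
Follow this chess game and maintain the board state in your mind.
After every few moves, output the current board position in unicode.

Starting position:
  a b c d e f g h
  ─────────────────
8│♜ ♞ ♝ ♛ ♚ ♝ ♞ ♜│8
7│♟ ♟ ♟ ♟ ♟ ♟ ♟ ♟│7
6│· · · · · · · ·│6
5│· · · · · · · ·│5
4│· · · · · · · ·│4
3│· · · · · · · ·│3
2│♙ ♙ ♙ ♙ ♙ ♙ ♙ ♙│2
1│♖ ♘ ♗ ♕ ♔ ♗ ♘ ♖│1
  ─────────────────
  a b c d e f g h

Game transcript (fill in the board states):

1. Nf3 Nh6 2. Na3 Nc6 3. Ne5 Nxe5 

  a b c d e f g h
  ─────────────────
8│♜ · ♝ ♛ ♚ ♝ · ♜│8
7│♟ ♟ ♟ ♟ ♟ ♟ ♟ ♟│7
6│· · · · · · · ♞│6
5│· · · · ♞ · · ·│5
4│· · · · · · · ·│4
3│♘ · · · · · · ·│3
2│♙ ♙ ♙ ♙ ♙ ♙ ♙ ♙│2
1│♖ · ♗ ♕ ♔ ♗ · ♖│1
  ─────────────────
  a b c d e f g h

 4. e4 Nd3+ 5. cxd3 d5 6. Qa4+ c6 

  a b c d e f g h
  ─────────────────
8│♜ · ♝ ♛ ♚ ♝ · ♜│8
7│♟ ♟ · · ♟ ♟ ♟ ♟│7
6│· · ♟ · · · · ♞│6
5│· · · ♟ · · · ·│5
4│♕ · · · ♙ · · ·│4
3│♘ · · ♙ · · · ·│3
2│♙ ♙ · ♙ · ♙ ♙ ♙│2
1│♖ · ♗ · ♔ ♗ · ♖│1
  ─────────────────
  a b c d e f g h

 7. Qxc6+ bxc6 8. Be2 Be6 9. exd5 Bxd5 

  a b c d e f g h
  ─────────────────
8│♜ · · ♛ ♚ ♝ · ♜│8
7│♟ · · · ♟ ♟ ♟ ♟│7
6│· · ♟ · · · · ♞│6
5│· · · ♝ · · · ·│5
4│· · · · · · · ·│4
3│♘ · · ♙ · · · ·│3
2│♙ ♙ · ♙ ♗ ♙ ♙ ♙│2
1│♖ · ♗ · ♔ · · ♖│1
  ─────────────────
  a b c d e f g h

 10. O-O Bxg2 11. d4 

  a b c d e f g h
  ─────────────────
8│♜ · · ♛ ♚ ♝ · ♜│8
7│♟ · · · ♟ ♟ ♟ ♟│7
6│· · ♟ · · · · ♞│6
5│· · · · · · · ·│5
4│· · · ♙ · · · ·│4
3│♘ · · · · · · ·│3
2│♙ ♙ · ♙ ♗ ♙ ♝ ♙│2
1│♖ · ♗ · · ♖ ♔ ·│1
  ─────────────────
  a b c d e f g h


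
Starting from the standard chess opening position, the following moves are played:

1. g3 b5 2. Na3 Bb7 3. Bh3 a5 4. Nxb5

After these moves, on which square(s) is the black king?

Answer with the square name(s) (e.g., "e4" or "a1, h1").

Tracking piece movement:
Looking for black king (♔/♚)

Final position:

  a b c d e f g h
  ─────────────────
8│♜ ♞ · ♛ ♚ ♝ ♞ ♜│8
7│· ♝ ♟ ♟ ♟ ♟ ♟ ♟│7
6│· · · · · · · ·│6
5│♟ ♘ · · · · · ·│5
4│· · · · · · · ·│4
3│· · · · · · ♙ ♗│3
2│♙ ♙ ♙ ♙ ♙ ♙ · ♙│2
1│♖ · ♗ ♕ ♔ · ♘ ♖│1
  ─────────────────
  a b c d e f g h


e8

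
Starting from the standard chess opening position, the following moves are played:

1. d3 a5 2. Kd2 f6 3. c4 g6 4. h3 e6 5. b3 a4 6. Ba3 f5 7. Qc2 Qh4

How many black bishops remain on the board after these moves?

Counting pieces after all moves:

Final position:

  a b c d e f g h
  ─────────────────
8│♜ ♞ ♝ · ♚ ♝ ♞ ♜│8
7│· ♟ ♟ ♟ · · · ♟│7
6│· · · · ♟ · ♟ ·│6
5│· · · · · ♟ · ·│5
4│♟ · ♙ · · · · ♛│4
3│♗ ♙ · ♙ · · · ♙│3
2│♙ · ♕ ♔ ♙ ♙ ♙ ·│2
1│♖ ♘ · · · ♗ ♘ ♖│1
  ─────────────────
  a b c d e f g h


2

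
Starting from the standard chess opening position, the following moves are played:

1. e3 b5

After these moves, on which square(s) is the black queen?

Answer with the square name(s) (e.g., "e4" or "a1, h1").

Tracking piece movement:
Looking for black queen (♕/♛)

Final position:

  a b c d e f g h
  ─────────────────
8│♜ ♞ ♝ ♛ ♚ ♝ ♞ ♜│8
7│♟ · ♟ ♟ ♟ ♟ ♟ ♟│7
6│· · · · · · · ·│6
5│· ♟ · · · · · ·│5
4│· · · · · · · ·│4
3│· · · · ♙ · · ·│3
2│♙ ♙ ♙ ♙ · ♙ ♙ ♙│2
1│♖ ♘ ♗ ♕ ♔ ♗ ♘ ♖│1
  ─────────────────
  a b c d e f g h


d8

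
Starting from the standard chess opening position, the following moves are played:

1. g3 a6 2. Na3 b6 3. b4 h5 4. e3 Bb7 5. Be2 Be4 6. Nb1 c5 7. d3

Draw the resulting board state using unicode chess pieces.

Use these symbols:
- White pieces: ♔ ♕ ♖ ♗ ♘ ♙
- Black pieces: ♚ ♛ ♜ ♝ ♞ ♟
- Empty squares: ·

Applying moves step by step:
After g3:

♜ ♞ ♝ ♛ ♚ ♝ ♞ ♜
♟ ♟ ♟ ♟ ♟ ♟ ♟ ♟
· · · · · · · ·
· · · · · · · ·
· · · · · · · ·
· · · · · · ♙ ·
♙ ♙ ♙ ♙ ♙ ♙ · ♙
♖ ♘ ♗ ♕ ♔ ♗ ♘ ♖


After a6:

♜ ♞ ♝ ♛ ♚ ♝ ♞ ♜
· ♟ ♟ ♟ ♟ ♟ ♟ ♟
♟ · · · · · · ·
· · · · · · · ·
· · · · · · · ·
· · · · · · ♙ ·
♙ ♙ ♙ ♙ ♙ ♙ · ♙
♖ ♘ ♗ ♕ ♔ ♗ ♘ ♖


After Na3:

♜ ♞ ♝ ♛ ♚ ♝ ♞ ♜
· ♟ ♟ ♟ ♟ ♟ ♟ ♟
♟ · · · · · · ·
· · · · · · · ·
· · · · · · · ·
♘ · · · · · ♙ ·
♙ ♙ ♙ ♙ ♙ ♙ · ♙
♖ · ♗ ♕ ♔ ♗ ♘ ♖


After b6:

♜ ♞ ♝ ♛ ♚ ♝ ♞ ♜
· · ♟ ♟ ♟ ♟ ♟ ♟
♟ ♟ · · · · · ·
· · · · · · · ·
· · · · · · · ·
♘ · · · · · ♙ ·
♙ ♙ ♙ ♙ ♙ ♙ · ♙
♖ · ♗ ♕ ♔ ♗ ♘ ♖


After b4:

♜ ♞ ♝ ♛ ♚ ♝ ♞ ♜
· · ♟ ♟ ♟ ♟ ♟ ♟
♟ ♟ · · · · · ·
· · · · · · · ·
· ♙ · · · · · ·
♘ · · · · · ♙ ·
♙ · ♙ ♙ ♙ ♙ · ♙
♖ · ♗ ♕ ♔ ♗ ♘ ♖


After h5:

♜ ♞ ♝ ♛ ♚ ♝ ♞ ♜
· · ♟ ♟ ♟ ♟ ♟ ·
♟ ♟ · · · · · ·
· · · · · · · ♟
· ♙ · · · · · ·
♘ · · · · · ♙ ·
♙ · ♙ ♙ ♙ ♙ · ♙
♖ · ♗ ♕ ♔ ♗ ♘ ♖


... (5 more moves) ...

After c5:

♜ ♞ · ♛ ♚ ♝ ♞ ♜
· · · ♟ ♟ ♟ ♟ ·
♟ ♟ · · · · · ·
· · ♟ · · · · ♟
· ♙ · · ♝ · · ·
· · · · ♙ · ♙ ·
♙ · ♙ ♙ ♗ ♙ · ♙
♖ ♘ ♗ ♕ ♔ · ♘ ♖


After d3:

♜ ♞ · ♛ ♚ ♝ ♞ ♜
· · · ♟ ♟ ♟ ♟ ·
♟ ♟ · · · · · ·
· · ♟ · · · · ♟
· ♙ · · ♝ · · ·
· · · ♙ ♙ · ♙ ·
♙ · ♙ · ♗ ♙ · ♙
♖ ♘ ♗ ♕ ♔ · ♘ ♖



  a b c d e f g h
  ─────────────────
8│♜ ♞ · ♛ ♚ ♝ ♞ ♜│8
7│· · · ♟ ♟ ♟ ♟ ·│7
6│♟ ♟ · · · · · ·│6
5│· · ♟ · · · · ♟│5
4│· ♙ · · ♝ · · ·│4
3│· · · ♙ ♙ · ♙ ·│3
2│♙ · ♙ · ♗ ♙ · ♙│2
1│♖ ♘ ♗ ♕ ♔ · ♘ ♖│1
  ─────────────────
  a b c d e f g h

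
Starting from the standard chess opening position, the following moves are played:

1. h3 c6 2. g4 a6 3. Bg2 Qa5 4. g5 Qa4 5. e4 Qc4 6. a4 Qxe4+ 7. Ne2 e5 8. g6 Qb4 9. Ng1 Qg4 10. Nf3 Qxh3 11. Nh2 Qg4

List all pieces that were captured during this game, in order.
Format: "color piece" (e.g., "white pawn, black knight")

Tracking captures:
  Qxe4+: captured white pawn
  Qxh3: captured white pawn

white pawn, white pawn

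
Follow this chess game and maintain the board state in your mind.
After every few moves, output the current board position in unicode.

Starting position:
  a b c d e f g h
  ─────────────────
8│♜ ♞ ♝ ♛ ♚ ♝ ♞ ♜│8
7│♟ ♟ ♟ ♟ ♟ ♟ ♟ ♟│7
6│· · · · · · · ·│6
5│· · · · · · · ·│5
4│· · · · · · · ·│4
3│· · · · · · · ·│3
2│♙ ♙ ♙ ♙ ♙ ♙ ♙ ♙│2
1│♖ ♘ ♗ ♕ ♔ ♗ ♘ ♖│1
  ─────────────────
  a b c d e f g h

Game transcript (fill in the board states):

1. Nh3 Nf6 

  a b c d e f g h
  ─────────────────
8│♜ ♞ ♝ ♛ ♚ ♝ · ♜│8
7│♟ ♟ ♟ ♟ ♟ ♟ ♟ ♟│7
6│· · · · · ♞ · ·│6
5│· · · · · · · ·│5
4│· · · · · · · ·│4
3│· · · · · · · ♘│3
2│♙ ♙ ♙ ♙ ♙ ♙ ♙ ♙│2
1│♖ ♘ ♗ ♕ ♔ ♗ · ♖│1
  ─────────────────
  a b c d e f g h

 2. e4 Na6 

  a b c d e f g h
  ─────────────────
8│♜ · ♝ ♛ ♚ ♝ · ♜│8
7│♟ ♟ ♟ ♟ ♟ ♟ ♟ ♟│7
6│♞ · · · · ♞ · ·│6
5│· · · · · · · ·│5
4│· · · · ♙ · · ·│4
3│· · · · · · · ♘│3
2│♙ ♙ ♙ ♙ · ♙ ♙ ♙│2
1│♖ ♘ ♗ ♕ ♔ ♗ · ♖│1
  ─────────────────
  a b c d e f g h

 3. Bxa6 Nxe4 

  a b c d e f g h
  ─────────────────
8│♜ · ♝ ♛ ♚ ♝ · ♜│8
7│♟ ♟ ♟ ♟ ♟ ♟ ♟ ♟│7
6│♗ · · · · · · ·│6
5│· · · · · · · ·│5
4│· · · · ♞ · · ·│4
3│· · · · · · · ♘│3
2│♙ ♙ ♙ ♙ · ♙ ♙ ♙│2
1│♖ ♘ ♗ ♕ ♔ · · ♖│1
  ─────────────────
  a b c d e f g h

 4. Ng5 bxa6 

  a b c d e f g h
  ─────────────────
8│♜ · ♝ ♛ ♚ ♝ · ♜│8
7│♟ · ♟ ♟ ♟ ♟ ♟ ♟│7
6│♟ · · · · · · ·│6
5│· · · · · · ♘ ·│5
4│· · · · ♞ · · ·│4
3│· · · · · · · ·│3
2│♙ ♙ ♙ ♙ · ♙ ♙ ♙│2
1│♖ ♘ ♗ ♕ ♔ · · ♖│1
  ─────────────────
  a b c d e f g h



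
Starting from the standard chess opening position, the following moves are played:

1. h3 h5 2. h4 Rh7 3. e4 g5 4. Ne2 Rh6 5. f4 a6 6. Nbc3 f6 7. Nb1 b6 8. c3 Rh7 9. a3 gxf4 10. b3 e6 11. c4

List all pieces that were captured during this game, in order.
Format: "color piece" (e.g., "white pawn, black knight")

Tracking captures:
  gxf4: captured white pawn

white pawn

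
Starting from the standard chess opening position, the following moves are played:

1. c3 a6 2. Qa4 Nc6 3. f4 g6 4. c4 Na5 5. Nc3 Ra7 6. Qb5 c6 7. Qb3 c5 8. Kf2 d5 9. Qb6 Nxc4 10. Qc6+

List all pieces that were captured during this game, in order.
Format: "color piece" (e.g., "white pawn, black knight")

Tracking captures:
  Nxc4: captured white pawn

white pawn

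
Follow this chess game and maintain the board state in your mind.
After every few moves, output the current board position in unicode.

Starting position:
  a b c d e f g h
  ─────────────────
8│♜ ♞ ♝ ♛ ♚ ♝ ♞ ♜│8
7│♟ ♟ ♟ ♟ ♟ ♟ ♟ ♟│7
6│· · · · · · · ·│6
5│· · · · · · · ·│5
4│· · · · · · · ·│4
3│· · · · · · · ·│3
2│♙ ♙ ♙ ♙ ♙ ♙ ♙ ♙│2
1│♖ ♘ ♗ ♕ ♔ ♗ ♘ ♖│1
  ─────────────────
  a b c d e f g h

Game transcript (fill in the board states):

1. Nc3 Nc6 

  a b c d e f g h
  ─────────────────
8│♜ · ♝ ♛ ♚ ♝ ♞ ♜│8
7│♟ ♟ ♟ ♟ ♟ ♟ ♟ ♟│7
6│· · ♞ · · · · ·│6
5│· · · · · · · ·│5
4│· · · · · · · ·│4
3│· · ♘ · · · · ·│3
2│♙ ♙ ♙ ♙ ♙ ♙ ♙ ♙│2
1│♖ · ♗ ♕ ♔ ♗ ♘ ♖│1
  ─────────────────
  a b c d e f g h

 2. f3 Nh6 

  a b c d e f g h
  ─────────────────
8│♜ · ♝ ♛ ♚ ♝ · ♜│8
7│♟ ♟ ♟ ♟ ♟ ♟ ♟ ♟│7
6│· · ♞ · · · · ♞│6
5│· · · · · · · ·│5
4│· · · · · · · ·│4
3│· · ♘ · · ♙ · ·│3
2│♙ ♙ ♙ ♙ ♙ · ♙ ♙│2
1│♖ · ♗ ♕ ♔ ♗ ♘ ♖│1
  ─────────────────
  a b c d e f g h

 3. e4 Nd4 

  a b c d e f g h
  ─────────────────
8│♜ · ♝ ♛ ♚ ♝ · ♜│8
7│♟ ♟ ♟ ♟ ♟ ♟ ♟ ♟│7
6│· · · · · · · ♞│6
5│· · · · · · · ·│5
4│· · · ♞ ♙ · · ·│4
3│· · ♘ · · ♙ · ·│3
2│♙ ♙ ♙ ♙ · · ♙ ♙│2
1│♖ · ♗ ♕ ♔ ♗ ♘ ♖│1
  ─────────────────
  a b c d e f g h

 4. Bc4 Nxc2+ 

  a b c d e f g h
  ─────────────────
8│♜ · ♝ ♛ ♚ ♝ · ♜│8
7│♟ ♟ ♟ ♟ ♟ ♟ ♟ ♟│7
6│· · · · · · · ♞│6
5│· · · · · · · ·│5
4│· · ♗ · ♙ · · ·│4
3│· · ♘ · · ♙ · ·│3
2│♙ ♙ ♞ ♙ · · ♙ ♙│2
1│♖ · ♗ ♕ ♔ · ♘ ♖│1
  ─────────────────
  a b c d e f g h

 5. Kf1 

  a b c d e f g h
  ─────────────────
8│♜ · ♝ ♛ ♚ ♝ · ♜│8
7│♟ ♟ ♟ ♟ ♟ ♟ ♟ ♟│7
6│· · · · · · · ♞│6
5│· · · · · · · ·│5
4│· · ♗ · ♙ · · ·│4
3│· · ♘ · · ♙ · ·│3
2│♙ ♙ ♞ ♙ · · ♙ ♙│2
1│♖ · ♗ ♕ · ♔ ♘ ♖│1
  ─────────────────
  a b c d e f g h


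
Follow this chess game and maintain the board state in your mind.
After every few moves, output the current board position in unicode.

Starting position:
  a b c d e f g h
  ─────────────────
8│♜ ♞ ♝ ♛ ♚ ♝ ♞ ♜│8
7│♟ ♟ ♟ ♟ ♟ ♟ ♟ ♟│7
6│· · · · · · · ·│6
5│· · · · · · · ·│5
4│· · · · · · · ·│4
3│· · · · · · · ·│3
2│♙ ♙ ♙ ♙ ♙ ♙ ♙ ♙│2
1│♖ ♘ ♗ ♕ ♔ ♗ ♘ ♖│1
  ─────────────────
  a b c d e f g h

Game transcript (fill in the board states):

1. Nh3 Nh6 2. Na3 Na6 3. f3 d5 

  a b c d e f g h
  ─────────────────
8│♜ · ♝ ♛ ♚ ♝ · ♜│8
7│♟ ♟ ♟ · ♟ ♟ ♟ ♟│7
6│♞ · · · · · · ♞│6
5│· · · ♟ · · · ·│5
4│· · · · · · · ·│4
3│♘ · · · · ♙ · ♘│3
2│♙ ♙ ♙ ♙ ♙ · ♙ ♙│2
1│♖ · ♗ ♕ ♔ ♗ · ♖│1
  ─────────────────
  a b c d e f g h

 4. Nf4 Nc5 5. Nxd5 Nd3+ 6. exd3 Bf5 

  a b c d e f g h
  ─────────────────
8│♜ · · ♛ ♚ ♝ · ♜│8
7│♟ ♟ ♟ · ♟ ♟ ♟ ♟│7
6│· · · · · · · ♞│6
5│· · · ♘ · ♝ · ·│5
4│· · · · · · · ·│4
3│♘ · · ♙ · ♙ · ·│3
2│♙ ♙ ♙ ♙ · · ♙ ♙│2
1│♖ · ♗ ♕ ♔ ♗ · ♖│1
  ─────────────────
  a b c d e f g h

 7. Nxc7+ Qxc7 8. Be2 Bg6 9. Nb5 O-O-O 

  a b c d e f g h
  ─────────────────
8│· · ♚ ♜ · ♝ · ♜│8
7│♟ ♟ ♛ · ♟ ♟ ♟ ♟│7
6│· · · · · · ♝ ♞│6
5│· ♘ · · · · · ·│5
4│· · · · · · · ·│4
3│· · · ♙ · ♙ · ·│3
2│♙ ♙ ♙ ♙ ♗ · ♙ ♙│2
1│♖ · ♗ ♕ ♔ · · ♖│1
  ─────────────────
  a b c d e f g h

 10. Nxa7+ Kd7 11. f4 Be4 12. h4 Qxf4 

  a b c d e f g h
  ─────────────────
8│· · · ♜ · ♝ · ♜│8
7│♘ ♟ · ♚ ♟ ♟ ♟ ♟│7
6│· · · · · · · ♞│6
5│· · · · · · · ·│5
4│· · · · ♝ ♛ · ♙│4
3│· · · ♙ · · · ·│3
2│♙ ♙ ♙ ♙ ♗ · ♙ ·│2
1│♖ · ♗ ♕ ♔ · · ♖│1
  ─────────────────
  a b c d e f g h

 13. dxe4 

  a b c d e f g h
  ─────────────────
8│· · · ♜ · ♝ · ♜│8
7│♘ ♟ · ♚ ♟ ♟ ♟ ♟│7
6│· · · · · · · ♞│6
5│· · · · · · · ·│5
4│· · · · ♙ ♛ · ♙│4
3│· · · · · · · ·│3
2│♙ ♙ ♙ ♙ ♗ · ♙ ·│2
1│♖ · ♗ ♕ ♔ · · ♖│1
  ─────────────────
  a b c d e f g h


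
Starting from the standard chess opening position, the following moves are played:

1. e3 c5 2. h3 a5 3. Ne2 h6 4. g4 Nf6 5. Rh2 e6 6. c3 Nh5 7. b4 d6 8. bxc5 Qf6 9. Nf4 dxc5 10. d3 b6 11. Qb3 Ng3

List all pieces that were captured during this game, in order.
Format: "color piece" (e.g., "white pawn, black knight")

Tracking captures:
  bxc5: captured black pawn
  dxc5: captured white pawn

black pawn, white pawn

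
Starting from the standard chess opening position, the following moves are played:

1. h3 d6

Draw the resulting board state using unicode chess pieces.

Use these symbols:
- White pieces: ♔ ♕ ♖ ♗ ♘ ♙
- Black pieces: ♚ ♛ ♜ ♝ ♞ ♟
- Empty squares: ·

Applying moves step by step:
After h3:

♜ ♞ ♝ ♛ ♚ ♝ ♞ ♜
♟ ♟ ♟ ♟ ♟ ♟ ♟ ♟
· · · · · · · ·
· · · · · · · ·
· · · · · · · ·
· · · · · · · ♙
♙ ♙ ♙ ♙ ♙ ♙ ♙ ·
♖ ♘ ♗ ♕ ♔ ♗ ♘ ♖


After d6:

♜ ♞ ♝ ♛ ♚ ♝ ♞ ♜
♟ ♟ ♟ · ♟ ♟ ♟ ♟
· · · ♟ · · · ·
· · · · · · · ·
· · · · · · · ·
· · · · · · · ♙
♙ ♙ ♙ ♙ ♙ ♙ ♙ ·
♖ ♘ ♗ ♕ ♔ ♗ ♘ ♖



  a b c d e f g h
  ─────────────────
8│♜ ♞ ♝ ♛ ♚ ♝ ♞ ♜│8
7│♟ ♟ ♟ · ♟ ♟ ♟ ♟│7
6│· · · ♟ · · · ·│6
5│· · · · · · · ·│5
4│· · · · · · · ·│4
3│· · · · · · · ♙│3
2│♙ ♙ ♙ ♙ ♙ ♙ ♙ ·│2
1│♖ ♘ ♗ ♕ ♔ ♗ ♘ ♖│1
  ─────────────────
  a b c d e f g h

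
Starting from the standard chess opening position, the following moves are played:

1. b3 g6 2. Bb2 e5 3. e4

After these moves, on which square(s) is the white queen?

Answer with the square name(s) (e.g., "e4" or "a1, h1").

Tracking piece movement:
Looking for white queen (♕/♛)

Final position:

  a b c d e f g h
  ─────────────────
8│♜ ♞ ♝ ♛ ♚ ♝ ♞ ♜│8
7│♟ ♟ ♟ ♟ · ♟ · ♟│7
6│· · · · · · ♟ ·│6
5│· · · · ♟ · · ·│5
4│· · · · ♙ · · ·│4
3│· ♙ · · · · · ·│3
2│♙ ♗ ♙ ♙ · ♙ ♙ ♙│2
1│♖ ♘ · ♕ ♔ ♗ ♘ ♖│1
  ─────────────────
  a b c d e f g h


d1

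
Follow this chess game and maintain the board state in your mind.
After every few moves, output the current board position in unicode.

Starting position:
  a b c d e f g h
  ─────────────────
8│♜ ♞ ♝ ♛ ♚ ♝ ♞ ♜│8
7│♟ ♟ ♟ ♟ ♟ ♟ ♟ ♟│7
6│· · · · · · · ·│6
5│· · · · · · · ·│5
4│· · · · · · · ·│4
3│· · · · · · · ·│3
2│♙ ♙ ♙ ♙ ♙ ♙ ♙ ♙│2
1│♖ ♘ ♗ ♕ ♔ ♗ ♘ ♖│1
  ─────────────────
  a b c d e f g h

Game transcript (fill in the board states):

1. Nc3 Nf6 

  a b c d e f g h
  ─────────────────
8│♜ ♞ ♝ ♛ ♚ ♝ · ♜│8
7│♟ ♟ ♟ ♟ ♟ ♟ ♟ ♟│7
6│· · · · · ♞ · ·│6
5│· · · · · · · ·│5
4│· · · · · · · ·│4
3│· · ♘ · · · · ·│3
2│♙ ♙ ♙ ♙ ♙ ♙ ♙ ♙│2
1│♖ · ♗ ♕ ♔ ♗ ♘ ♖│1
  ─────────────────
  a b c d e f g h

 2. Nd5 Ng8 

  a b c d e f g h
  ─────────────────
8│♜ ♞ ♝ ♛ ♚ ♝ ♞ ♜│8
7│♟ ♟ ♟ ♟ ♟ ♟ ♟ ♟│7
6│· · · · · · · ·│6
5│· · · ♘ · · · ·│5
4│· · · · · · · ·│4
3│· · · · · · · ·│3
2│♙ ♙ ♙ ♙ ♙ ♙ ♙ ♙│2
1│♖ · ♗ ♕ ♔ ♗ ♘ ♖│1
  ─────────────────
  a b c d e f g h

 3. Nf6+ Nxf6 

  a b c d e f g h
  ─────────────────
8│♜ ♞ ♝ ♛ ♚ ♝ · ♜│8
7│♟ ♟ ♟ ♟ ♟ ♟ ♟ ♟│7
6│· · · · · ♞ · ·│6
5│· · · · · · · ·│5
4│· · · · · · · ·│4
3│· · · · · · · ·│3
2│♙ ♙ ♙ ♙ ♙ ♙ ♙ ♙│2
1│♖ · ♗ ♕ ♔ ♗ ♘ ♖│1
  ─────────────────
  a b c d e f g h

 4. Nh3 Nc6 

  a b c d e f g h
  ─────────────────
8│♜ · ♝ ♛ ♚ ♝ · ♜│8
7│♟ ♟ ♟ ♟ ♟ ♟ ♟ ♟│7
6│· · ♞ · · ♞ · ·│6
5│· · · · · · · ·│5
4│· · · · · · · ·│4
3│· · · · · · · ♘│3
2│♙ ♙ ♙ ♙ ♙ ♙ ♙ ♙│2
1│♖ · ♗ ♕ ♔ ♗ · ♖│1
  ─────────────────
  a b c d e f g h

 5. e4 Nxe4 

  a b c d e f g h
  ─────────────────
8│♜ · ♝ ♛ ♚ ♝ · ♜│8
7│♟ ♟ ♟ ♟ ♟ ♟ ♟ ♟│7
6│· · ♞ · · · · ·│6
5│· · · · · · · ·│5
4│· · · · ♞ · · ·│4
3│· · · · · · · ♘│3
2│♙ ♙ ♙ ♙ · ♙ ♙ ♙│2
1│♖ · ♗ ♕ ♔ ♗ · ♖│1
  ─────────────────
  a b c d e f g h



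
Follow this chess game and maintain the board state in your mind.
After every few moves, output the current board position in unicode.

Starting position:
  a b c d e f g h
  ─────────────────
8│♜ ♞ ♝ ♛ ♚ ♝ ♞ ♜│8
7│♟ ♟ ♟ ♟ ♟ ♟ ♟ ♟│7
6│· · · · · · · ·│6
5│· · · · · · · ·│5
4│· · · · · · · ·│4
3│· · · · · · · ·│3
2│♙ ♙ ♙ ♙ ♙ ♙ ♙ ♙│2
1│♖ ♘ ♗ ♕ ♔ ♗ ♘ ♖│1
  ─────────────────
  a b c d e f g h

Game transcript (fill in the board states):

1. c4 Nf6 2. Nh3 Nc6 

  a b c d e f g h
  ─────────────────
8│♜ · ♝ ♛ ♚ ♝ · ♜│8
7│♟ ♟ ♟ ♟ ♟ ♟ ♟ ♟│7
6│· · ♞ · · ♞ · ·│6
5│· · · · · · · ·│5
4│· · ♙ · · · · ·│4
3│· · · · · · · ♘│3
2│♙ ♙ · ♙ ♙ ♙ ♙ ♙│2
1│♖ ♘ ♗ ♕ ♔ ♗ · ♖│1
  ─────────────────
  a b c d e f g h

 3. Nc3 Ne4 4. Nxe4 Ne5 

  a b c d e f g h
  ─────────────────
8│♜ · ♝ ♛ ♚ ♝ · ♜│8
7│♟ ♟ ♟ ♟ ♟ ♟ ♟ ♟│7
6│· · · · · · · ·│6
5│· · · · ♞ · · ·│5
4│· · ♙ · ♘ · · ·│4
3│· · · · · · · ♘│3
2│♙ ♙ · ♙ ♙ ♙ ♙ ♙│2
1│♖ · ♗ ♕ ♔ ♗ · ♖│1
  ─────────────────
  a b c d e f g h

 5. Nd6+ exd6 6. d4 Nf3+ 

  a b c d e f g h
  ─────────────────
8│♜ · ♝ ♛ ♚ ♝ · ♜│8
7│♟ ♟ ♟ ♟ · ♟ ♟ ♟│7
6│· · · ♟ · · · ·│6
5│· · · · · · · ·│5
4│· · ♙ ♙ · · · ·│4
3│· · · · · ♞ · ♘│3
2│♙ ♙ · · ♙ ♙ ♙ ♙│2
1│♖ · ♗ ♕ ♔ ♗ · ♖│1
  ─────────────────
  a b c d e f g h

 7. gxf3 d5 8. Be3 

  a b c d e f g h
  ─────────────────
8│♜ · ♝ ♛ ♚ ♝ · ♜│8
7│♟ ♟ ♟ ♟ · ♟ ♟ ♟│7
6│· · · · · · · ·│6
5│· · · ♟ · · · ·│5
4│· · ♙ ♙ · · · ·│4
3│· · · · ♗ ♙ · ♘│3
2│♙ ♙ · · ♙ ♙ · ♙│2
1│♖ · · ♕ ♔ ♗ · ♖│1
  ─────────────────
  a b c d e f g h


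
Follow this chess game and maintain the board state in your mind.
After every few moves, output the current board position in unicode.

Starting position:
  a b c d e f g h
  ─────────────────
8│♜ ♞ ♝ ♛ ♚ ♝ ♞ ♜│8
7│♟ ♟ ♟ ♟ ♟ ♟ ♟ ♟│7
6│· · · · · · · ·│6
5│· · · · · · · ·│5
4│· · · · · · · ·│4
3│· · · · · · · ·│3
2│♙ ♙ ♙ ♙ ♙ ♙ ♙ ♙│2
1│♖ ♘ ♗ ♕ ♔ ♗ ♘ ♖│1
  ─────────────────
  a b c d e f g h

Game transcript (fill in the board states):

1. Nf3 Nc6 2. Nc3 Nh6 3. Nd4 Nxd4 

  a b c d e f g h
  ─────────────────
8│♜ · ♝ ♛ ♚ ♝ · ♜│8
7│♟ ♟ ♟ ♟ ♟ ♟ ♟ ♟│7
6│· · · · · · · ♞│6
5│· · · · · · · ·│5
4│· · · ♞ · · · ·│4
3│· · ♘ · · · · ·│3
2│♙ ♙ ♙ ♙ ♙ ♙ ♙ ♙│2
1│♖ · ♗ ♕ ♔ ♗ · ♖│1
  ─────────────────
  a b c d e f g h

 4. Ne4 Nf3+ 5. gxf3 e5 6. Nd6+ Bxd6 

  a b c d e f g h
  ─────────────────
8│♜ · ♝ ♛ ♚ · · ♜│8
7│♟ ♟ ♟ ♟ · ♟ ♟ ♟│7
6│· · · ♝ · · · ♞│6
5│· · · · ♟ · · ·│5
4│· · · · · · · ·│4
3│· · · · · ♙ · ·│3
2│♙ ♙ ♙ ♙ ♙ ♙ · ♙│2
1│♖ · ♗ ♕ ♔ ♗ · ♖│1
  ─────────────────
  a b c d e f g h

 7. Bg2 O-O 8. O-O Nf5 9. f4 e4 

  a b c d e f g h
  ─────────────────
8│♜ · ♝ ♛ · ♜ ♚ ·│8
7│♟ ♟ ♟ ♟ · ♟ ♟ ♟│7
6│· · · ♝ · · · ·│6
5│· · · · · ♞ · ·│5
4│· · · · ♟ ♙ · ·│4
3│· · · · · · · ·│3
2│♙ ♙ ♙ ♙ ♙ ♙ ♗ ♙│2
1│♖ · ♗ ♕ · ♖ ♔ ·│1
  ─────────────────
  a b c d e f g h

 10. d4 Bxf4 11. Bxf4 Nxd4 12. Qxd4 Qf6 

  a b c d e f g h
  ─────────────────
8│♜ · ♝ · · ♜ ♚ ·│8
7│♟ ♟ ♟ ♟ · ♟ ♟ ♟│7
6│· · · · · ♛ · ·│6
5│· · · · · · · ·│5
4│· · · ♕ ♟ ♗ · ·│4
3│· · · · · · · ·│3
2│♙ ♙ ♙ · ♙ ♙ ♗ ♙│2
1│♖ · · · · ♖ ♔ ·│1
  ─────────────────
  a b c d e f g h

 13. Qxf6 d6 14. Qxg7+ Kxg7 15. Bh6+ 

  a b c d e f g h
  ─────────────────
8│♜ · ♝ · · ♜ · ·│8
7│♟ ♟ ♟ · · ♟ ♚ ♟│7
6│· · · ♟ · · · ♗│6
5│· · · · · · · ·│5
4│· · · · ♟ · · ·│4
3│· · · · · · · ·│3
2│♙ ♙ ♙ · ♙ ♙ ♗ ♙│2
1│♖ · · · · ♖ ♔ ·│1
  ─────────────────
  a b c d e f g h


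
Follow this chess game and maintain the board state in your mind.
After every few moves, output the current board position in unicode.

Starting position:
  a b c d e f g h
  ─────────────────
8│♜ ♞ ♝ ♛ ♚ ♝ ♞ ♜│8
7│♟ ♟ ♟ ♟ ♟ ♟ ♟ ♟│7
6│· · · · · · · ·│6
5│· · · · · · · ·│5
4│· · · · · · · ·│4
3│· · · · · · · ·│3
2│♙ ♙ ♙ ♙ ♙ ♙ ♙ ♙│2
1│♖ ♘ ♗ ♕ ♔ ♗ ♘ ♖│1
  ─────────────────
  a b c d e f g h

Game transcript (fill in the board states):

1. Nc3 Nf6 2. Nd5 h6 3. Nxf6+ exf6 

  a b c d e f g h
  ─────────────────
8│♜ ♞ ♝ ♛ ♚ ♝ · ♜│8
7│♟ ♟ ♟ ♟ · ♟ ♟ ·│7
6│· · · · · ♟ · ♟│6
5│· · · · · · · ·│5
4│· · · · · · · ·│4
3│· · · · · · · ·│3
2│♙ ♙ ♙ ♙ ♙ ♙ ♙ ♙│2
1│♖ · ♗ ♕ ♔ ♗ ♘ ♖│1
  ─────────────────
  a b c d e f g h

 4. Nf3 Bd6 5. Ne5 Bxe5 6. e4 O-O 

  a b c d e f g h
  ─────────────────
8│♜ ♞ ♝ ♛ · ♜ ♚ ·│8
7│♟ ♟ ♟ ♟ · ♟ ♟ ·│7
6│· · · · · ♟ · ♟│6
5│· · · · ♝ · · ·│5
4│· · · · ♙ · · ·│4
3│· · · · · · · ·│3
2│♙ ♙ ♙ ♙ · ♙ ♙ ♙│2
1│♖ · ♗ ♕ ♔ ♗ · ♖│1
  ─────────────────
  a b c d e f g h

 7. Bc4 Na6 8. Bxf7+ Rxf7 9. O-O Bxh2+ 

  a b c d e f g h
  ─────────────────
8│♜ · ♝ ♛ · · ♚ ·│8
7│♟ ♟ ♟ ♟ · ♜ ♟ ·│7
6│♞ · · · · ♟ · ♟│6
5│· · · · · · · ·│5
4│· · · · ♙ · · ·│4
3│· · · · · · · ·│3
2│♙ ♙ ♙ ♙ · ♙ ♙ ♝│2
1│♖ · ♗ ♕ · ♖ ♔ ·│1
  ─────────────────
  a b c d e f g h

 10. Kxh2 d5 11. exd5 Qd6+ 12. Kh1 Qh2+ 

  a b c d e f g h
  ─────────────────
8│♜ · ♝ · · · ♚ ·│8
7│♟ ♟ ♟ · · ♜ ♟ ·│7
6│♞ · · · · ♟ · ♟│6
5│· · · ♙ · · · ·│5
4│· · · · · · · ·│4
3│· · · · · · · ·│3
2│♙ ♙ ♙ ♙ · ♙ ♙ ♛│2
1│♖ · ♗ ♕ · ♖ · ♔│1
  ─────────────────
  a b c d e f g h



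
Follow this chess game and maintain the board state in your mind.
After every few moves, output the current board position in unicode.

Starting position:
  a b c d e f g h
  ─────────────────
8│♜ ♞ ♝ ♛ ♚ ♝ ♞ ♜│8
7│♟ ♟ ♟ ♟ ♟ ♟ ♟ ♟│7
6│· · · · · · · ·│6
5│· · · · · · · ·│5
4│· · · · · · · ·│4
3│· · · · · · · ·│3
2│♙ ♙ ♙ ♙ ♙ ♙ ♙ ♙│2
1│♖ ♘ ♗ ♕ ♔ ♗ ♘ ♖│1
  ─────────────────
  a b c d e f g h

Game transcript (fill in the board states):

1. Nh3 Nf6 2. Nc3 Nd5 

  a b c d e f g h
  ─────────────────
8│♜ ♞ ♝ ♛ ♚ ♝ · ♜│8
7│♟ ♟ ♟ ♟ ♟ ♟ ♟ ♟│7
6│· · · · · · · ·│6
5│· · · ♞ · · · ·│5
4│· · · · · · · ·│4
3│· · ♘ · · · · ♘│3
2│♙ ♙ ♙ ♙ ♙ ♙ ♙ ♙│2
1│♖ · ♗ ♕ ♔ ♗ · ♖│1
  ─────────────────
  a b c d e f g h

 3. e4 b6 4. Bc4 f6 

  a b c d e f g h
  ─────────────────
8│♜ ♞ ♝ ♛ ♚ ♝ · ♜│8
7│♟ · ♟ ♟ ♟ · ♟ ♟│7
6│· ♟ · · · ♟ · ·│6
5│· · · ♞ · · · ·│5
4│· · ♗ · ♙ · · ·│4
3│· · ♘ · · · · ♘│3
2│♙ ♙ ♙ ♙ · ♙ ♙ ♙│2
1│♖ · ♗ ♕ ♔ · · ♖│1
  ─────────────────
  a b c d e f g h

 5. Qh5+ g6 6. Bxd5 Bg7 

  a b c d e f g h
  ─────────────────
8│♜ ♞ ♝ ♛ ♚ · · ♜│8
7│♟ · ♟ ♟ ♟ · ♝ ♟│7
6│· ♟ · · · ♟ ♟ ·│6
5│· · · ♗ · · · ♕│5
4│· · · · ♙ · · ·│4
3│· · ♘ · · · · ♘│3
2│♙ ♙ ♙ ♙ · ♙ ♙ ♙│2
1│♖ · ♗ · ♔ · · ♖│1
  ─────────────────
  a b c d e f g h

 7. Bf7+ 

  a b c d e f g h
  ─────────────────
8│♜ ♞ ♝ ♛ ♚ · · ♜│8
7│♟ · ♟ ♟ ♟ ♗ ♝ ♟│7
6│· ♟ · · · ♟ ♟ ·│6
5│· · · · · · · ♕│5
4│· · · · ♙ · · ·│4
3│· · ♘ · · · · ♘│3
2│♙ ♙ ♙ ♙ · ♙ ♙ ♙│2
1│♖ · ♗ · ♔ · · ♖│1
  ─────────────────
  a b c d e f g h
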